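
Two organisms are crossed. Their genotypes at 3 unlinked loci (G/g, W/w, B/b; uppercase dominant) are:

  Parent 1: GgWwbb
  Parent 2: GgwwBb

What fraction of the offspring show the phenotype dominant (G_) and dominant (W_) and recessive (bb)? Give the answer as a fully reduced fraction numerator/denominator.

GgWwbb gametes: GWb×2, Gwb×2, gWb×2, gwb×2
GgwwBb gametes: GwB×2, Gwb×2, gwB×2, gwb×2
GgWwbb×GgwwBb grid (8·8=64): GGWwBb=4 GGWwbb=4 GGwwBb=4 GGwwbb=4 GgWwBb=8 GgWwbb=8 GgwwBb=8 Ggwwbb=8 ggWwBb=4 ggWwbb=4 ggwwBb=4 ggwwbb=4
G_ W_ bb hits 12/64; gcd=4; 12÷4/64÷4 = 3/16

P(G_ W_ bb) = 3/16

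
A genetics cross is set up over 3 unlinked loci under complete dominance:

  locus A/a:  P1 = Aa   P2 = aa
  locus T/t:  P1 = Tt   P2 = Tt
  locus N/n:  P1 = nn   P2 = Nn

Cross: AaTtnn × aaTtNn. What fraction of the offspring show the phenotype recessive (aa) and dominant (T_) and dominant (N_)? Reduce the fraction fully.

P(aa T_ N_) = 3/16

AaTtnn gametes: ATn×2, Atn×2, aTn×2, atn×2
aaTtNn gametes: aTN×2, aTn×2, atN×2, atn×2
AaTtnn×aaTtNn grid (8·8=64): AaTTNn=4 AaTTnn=4 AaTtNn=8 AaTtnn=8 AattNn=4 Aattnn=4 aaTTNn=4 aaTTnn=4 aaTtNn=8 aaTtnn=8 aattNn=4 aattnn=4
aa T_ N_ hits 12/64; gcd=4; 12÷4/64÷4 = 3/16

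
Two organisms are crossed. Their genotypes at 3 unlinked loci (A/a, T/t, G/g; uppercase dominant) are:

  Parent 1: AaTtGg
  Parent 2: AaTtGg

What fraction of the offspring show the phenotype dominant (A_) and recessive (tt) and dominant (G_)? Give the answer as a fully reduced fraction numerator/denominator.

AaTtGg gametes: ATG×1, ATg×1, AtG×1, Atg×1, aTG×1, aTg×1, atG×1, atg×1
AaTtGg gametes: ATG×1, ATg×1, AtG×1, Atg×1, aTG×1, aTg×1, atG×1, atg×1
AaTtGg×AaTtGg grid (8·8=64): AATTGG=1 AATTGg=2 AATTgg=1 AATtGG=2 AATtGg=4 AATtgg=2 AAttGG=1 AAttGg=2 AAttgg=1 AaTTGG=2 AaTTGg=4 AaTTgg=2 AaTtGG=4 AaTtGg=8 AaTtgg=4 AattGG=2 AattGg=4 Aattgg=2 aaTTGG=1 aaTTGg=2 aaTTgg=1 aaTtGG=2 aaTtGg=4 aaTtgg=2 aattGG=1 aattGg=2 aattgg=1
A_ tt G_ hits 9/64; gcd=1; 9÷1/64÷1 = 9/64

P(A_ tt G_) = 9/64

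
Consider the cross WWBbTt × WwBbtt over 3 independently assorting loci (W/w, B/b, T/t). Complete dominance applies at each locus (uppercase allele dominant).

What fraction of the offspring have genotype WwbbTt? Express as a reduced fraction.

WWBbTt gametes: WBT×2, WBt×2, WbT×2, Wbt×2
WwBbtt gametes: WBt×2, Wbt×2, wBt×2, wbt×2
WWBbTt×WwBbtt grid (8·8=64): WWBBTt=4 WWBBtt=4 WWBbTt=8 WWBbtt=8 WWbbTt=4 WWbbtt=4 WwBBTt=4 WwBBtt=4 WwBbTt=8 WwBbtt=8 WwbbTt=4 Wwbbtt=4
WwbbTt hits 4/64; gcd=4; 4÷4/64÷4 = 1/16

P(WwbbTt) = 1/16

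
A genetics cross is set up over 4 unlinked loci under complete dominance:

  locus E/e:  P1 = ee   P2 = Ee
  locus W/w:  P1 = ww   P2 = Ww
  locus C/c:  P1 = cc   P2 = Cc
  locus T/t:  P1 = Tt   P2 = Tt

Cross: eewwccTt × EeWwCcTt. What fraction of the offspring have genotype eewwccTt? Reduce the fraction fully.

eewwccTt gametes: ewcT×8, ewct×8
EeWwCcTt gametes: EWCT×1, EWCt×1, EWcT×1, EWct×1, EwCT×1, EwCt×1, EwcT×1, Ewct×1, eWCT×1, eWCt×1, eWcT×1, eWct×1, ewCT×1, ewCt×1, ewcT×1, ewct×1
eewwccTt×EeWwCcTt grid (16·16=256): EeWwCcTT=8 EeWwCcTt=16 EeWwCctt=8 EeWwccTT=8 EeWwccTt=16 EeWwcctt=8 EewwCcTT=8 EewwCcTt=16 EewwCctt=8 EewwccTT=8 EewwccTt=16 Eewwcctt=8 eeWwCcTT=8 eeWwCcTt=16 eeWwCctt=8 eeWwccTT=8 eeWwccTt=16 eeWwcctt=8 eewwCcTT=8 eewwCcTt=16 eewwCctt=8 eewwccTT=8 eewwccTt=16 eewwcctt=8
eewwccTt hits 16/256; gcd=16; 16÷16/256÷16 = 1/16

P(eewwccTt) = 1/16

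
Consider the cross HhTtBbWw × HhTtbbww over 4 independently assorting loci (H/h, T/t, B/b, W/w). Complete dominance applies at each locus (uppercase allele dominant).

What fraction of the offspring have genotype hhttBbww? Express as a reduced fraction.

HhTtBbWw gametes: HTBW×1, HTBw×1, HTbW×1, HTbw×1, HtBW×1, HtBw×1, HtbW×1, Htbw×1, hTBW×1, hTBw×1, hTbW×1, hTbw×1, htBW×1, htBw×1, htbW×1, htbw×1
HhTtbbww gametes: HTbw×4, Htbw×4, hTbw×4, htbw×4
HhTtBbWw×HhTtbbww grid (16·16=256): HHTTBbWw=4 HHTTBbww=4 HHTTbbWw=4 HHTTbbww=4 HHTtBbWw=8 HHTtBbww=8 HHTtbbWw=8 HHTtbbww=8 HHttBbWw=4 HHttBbww=4 HHttbbWw=4 HHttbbww=4 HhTTBbWw=8 HhTTBbww=8 HhTTbbWw=8 HhTTbbww=8 HhTtBbWw=16 HhTtBbww=16 HhTtbbWw=16 HhTtbbww=16 HhttBbWw=8 HhttBbww=8 HhttbbWw=8 Hhttbbww=8 hhTTBbWw=4 hhTTBbww=4 hhTTbbWw=4 hhTTbbww=4 hhTtBbWw=8 hhTtBbww=8 hhTtbbWw=8 hhTtbbww=8 hhttBbWw=4 hhttBbww=4 hhttbbWw=4 hhttbbww=4
hhttBbww hits 4/256; gcd=4; 4÷4/256÷4 = 1/64

P(hhttBbww) = 1/64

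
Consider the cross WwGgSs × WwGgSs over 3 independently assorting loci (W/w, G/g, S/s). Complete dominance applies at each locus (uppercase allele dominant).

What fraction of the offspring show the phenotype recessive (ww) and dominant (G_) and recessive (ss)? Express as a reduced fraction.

WwGgSs gametes: WGS×1, WGs×1, WgS×1, Wgs×1, wGS×1, wGs×1, wgS×1, wgs×1
WwGgSs gametes: WGS×1, WGs×1, WgS×1, Wgs×1, wGS×1, wGs×1, wgS×1, wgs×1
WwGgSs×WwGgSs grid (8·8=64): WWGGSS=1 WWGGSs=2 WWGGss=1 WWGgSS=2 WWGgSs=4 WWGgss=2 WWggSS=1 WWggSs=2 WWggss=1 WwGGSS=2 WwGGSs=4 WwGGss=2 WwGgSS=4 WwGgSs=8 WwGgss=4 WwggSS=2 WwggSs=4 Wwggss=2 wwGGSS=1 wwGGSs=2 wwGGss=1 wwGgSS=2 wwGgSs=4 wwGgss=2 wwggSS=1 wwggSs=2 wwggss=1
ww G_ ss hits 3/64; gcd=1; 3÷1/64÷1 = 3/64

P(ww G_ ss) = 3/64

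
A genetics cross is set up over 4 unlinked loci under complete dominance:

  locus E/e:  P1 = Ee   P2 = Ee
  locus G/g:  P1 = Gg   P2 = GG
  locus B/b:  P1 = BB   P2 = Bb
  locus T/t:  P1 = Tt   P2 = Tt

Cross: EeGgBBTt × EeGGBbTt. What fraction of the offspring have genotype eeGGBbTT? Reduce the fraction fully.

EeGgBBTt gametes: EGBT×2, EGBt×2, EgBT×2, EgBt×2, eGBT×2, eGBt×2, egBT×2, egBt×2
EeGGBbTt gametes: EGBT×2, EGBt×2, EGbT×2, EGbt×2, eGBT×2, eGBt×2, eGbT×2, eGbt×2
EeGgBBTt×EeGGBbTt grid (16·16=256): EEGGBBTT=4 EEGGBBTt=8 EEGGBBtt=4 EEGGBbTT=4 EEGGBbTt=8 EEGGBbtt=4 EEGgBBTT=4 EEGgBBTt=8 EEGgBBtt=4 EEGgBbTT=4 EEGgBbTt=8 EEGgBbtt=4 EeGGBBTT=8 EeGGBBTt=16 EeGGBBtt=8 EeGGBbTT=8 EeGGBbTt=16 EeGGBbtt=8 EeGgBBTT=8 EeGgBBTt=16 EeGgBBtt=8 EeGgBbTT=8 EeGgBbTt=16 EeGgBbtt=8 eeGGBBTT=4 eeGGBBTt=8 eeGGBBtt=4 eeGGBbTT=4 eeGGBbTt=8 eeGGBbtt=4 eeGgBBTT=4 eeGgBBTt=8 eeGgBBtt=4 eeGgBbTT=4 eeGgBbTt=8 eeGgBbtt=4
eeGGBbTT hits 4/256; gcd=4; 4÷4/256÷4 = 1/64

P(eeGGBbTT) = 1/64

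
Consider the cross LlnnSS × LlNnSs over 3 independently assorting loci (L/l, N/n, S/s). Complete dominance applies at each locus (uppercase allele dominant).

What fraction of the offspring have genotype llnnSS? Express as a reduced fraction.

LlnnSS gametes: LnS×4, lnS×4
LlNnSs gametes: LNS×1, LNs×1, LnS×1, Lns×1, lNS×1, lNs×1, lnS×1, lns×1
LlnnSS×LlNnSs grid (8·8=64): LLNnSS=4 LLNnSs=4 LLnnSS=4 LLnnSs=4 LlNnSS=8 LlNnSs=8 LlnnSS=8 LlnnSs=8 llNnSS=4 llNnSs=4 llnnSS=4 llnnSs=4
llnnSS hits 4/64; gcd=4; 4÷4/64÷4 = 1/16

P(llnnSS) = 1/16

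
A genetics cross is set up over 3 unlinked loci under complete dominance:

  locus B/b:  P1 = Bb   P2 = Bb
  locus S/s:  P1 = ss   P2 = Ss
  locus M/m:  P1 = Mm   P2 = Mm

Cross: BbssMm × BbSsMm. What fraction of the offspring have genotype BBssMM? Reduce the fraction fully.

P(BBssMM) = 1/32

BbssMm gametes: BsM×2, Bsm×2, bsM×2, bsm×2
BbSsMm gametes: BSM×1, BSm×1, BsM×1, Bsm×1, bSM×1, bSm×1, bsM×1, bsm×1
BbssMm×BbSsMm grid (8·8=64): BBSsMM=2 BBSsMm=4 BBSsmm=2 BBssMM=2 BBssMm=4 BBssmm=2 BbSsMM=4 BbSsMm=8 BbSsmm=4 BbssMM=4 BbssMm=8 Bbssmm=4 bbSsMM=2 bbSsMm=4 bbSsmm=2 bbssMM=2 bbssMm=4 bbssmm=2
BBssMM hits 2/64; gcd=2; 2÷2/64÷2 = 1/32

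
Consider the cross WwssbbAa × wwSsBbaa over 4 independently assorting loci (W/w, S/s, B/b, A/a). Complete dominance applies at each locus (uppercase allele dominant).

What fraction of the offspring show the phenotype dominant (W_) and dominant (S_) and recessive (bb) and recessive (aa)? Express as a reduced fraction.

WwssbbAa gametes: WsbA×4, Wsba×4, wsbA×4, wsba×4
wwSsBbaa gametes: wSBa×4, wSba×4, wsBa×4, wsba×4
WwssbbAa×wwSsBbaa grid (16·16=256): WwSsBbAa=16 WwSsBbaa=16 WwSsbbAa=16 WwSsbbaa=16 WwssBbAa=16 WwssBbaa=16 WwssbbAa=16 Wwssbbaa=16 wwSsBbAa=16 wwSsBbaa=16 wwSsbbAa=16 wwSsbbaa=16 wwssBbAa=16 wwssBbaa=16 wwssbbAa=16 wwssbbaa=16
W_ S_ bb aa hits 16/256; gcd=16; 16÷16/256÷16 = 1/16

P(W_ S_ bb aa) = 1/16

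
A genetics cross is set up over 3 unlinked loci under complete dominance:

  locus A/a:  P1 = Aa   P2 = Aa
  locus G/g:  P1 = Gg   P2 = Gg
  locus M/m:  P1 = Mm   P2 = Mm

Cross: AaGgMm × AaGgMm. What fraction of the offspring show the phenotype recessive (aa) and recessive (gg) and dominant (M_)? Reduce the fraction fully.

AaGgMm gametes: AGM×1, AGm×1, AgM×1, Agm×1, aGM×1, aGm×1, agM×1, agm×1
AaGgMm gametes: AGM×1, AGm×1, AgM×1, Agm×1, aGM×1, aGm×1, agM×1, agm×1
AaGgMm×AaGgMm grid (8·8=64): AAGGMM=1 AAGGMm=2 AAGGmm=1 AAGgMM=2 AAGgMm=4 AAGgmm=2 AAggMM=1 AAggMm=2 AAggmm=1 AaGGMM=2 AaGGMm=4 AaGGmm=2 AaGgMM=4 AaGgMm=8 AaGgmm=4 AaggMM=2 AaggMm=4 Aaggmm=2 aaGGMM=1 aaGGMm=2 aaGGmm=1 aaGgMM=2 aaGgMm=4 aaGgmm=2 aaggMM=1 aaggMm=2 aaggmm=1
aa gg M_ hits 3/64; gcd=1; 3÷1/64÷1 = 3/64

P(aa gg M_) = 3/64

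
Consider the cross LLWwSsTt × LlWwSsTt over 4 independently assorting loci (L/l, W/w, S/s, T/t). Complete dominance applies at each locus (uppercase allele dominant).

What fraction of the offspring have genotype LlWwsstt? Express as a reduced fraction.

P(LlWwsstt) = 1/64

LLWwSsTt gametes: LWST×2, LWSt×2, LWsT×2, LWst×2, LwST×2, LwSt×2, LwsT×2, Lwst×2
LlWwSsTt gametes: LWST×1, LWSt×1, LWsT×1, LWst×1, LwST×1, LwSt×1, LwsT×1, Lwst×1, lWST×1, lWSt×1, lWsT×1, lWst×1, lwST×1, lwSt×1, lwsT×1, lwst×1
LLWwSsTt×LlWwSsTt grid (16·16=256): LLWWSSTT=2 LLWWSSTt=4 LLWWSStt=2 LLWWSsTT=4 LLWWSsTt=8 LLWWSstt=4 LLWWssTT=2 LLWWssTt=4 LLWWsstt=2 LLWwSSTT=4 LLWwSSTt=8 LLWwSStt=4 LLWwSsTT=8 LLWwSsTt=16 LLWwSstt=8 LLWwssTT=4 LLWwssTt=8 LLWwsstt=4 LLwwSSTT=2 LLwwSSTt=4 LLwwSStt=2 LLwwSsTT=4 LLwwSsTt=8 LLwwSstt=4 LLwwssTT=2 LLwwssTt=4 LLwwsstt=2 LlWWSSTT=2 LlWWSSTt=4 LlWWSStt=2 LlWWSsTT=4 LlWWSsTt=8 LlWWSstt=4 LlWWssTT=2 LlWWssTt=4 LlWWsstt=2 LlWwSSTT=4 LlWwSSTt=8 LlWwSStt=4 LlWwSsTT=8 LlWwSsTt=16 LlWwSstt=8 LlWwssTT=4 LlWwssTt=8 LlWwsstt=4 LlwwSSTT=2 LlwwSSTt=4 LlwwSStt=2 LlwwSsTT=4 LlwwSsTt=8 LlwwSstt=4 LlwwssTT=2 LlwwssTt=4 Llwwsstt=2
LlWwsstt hits 4/256; gcd=4; 4÷4/256÷4 = 1/64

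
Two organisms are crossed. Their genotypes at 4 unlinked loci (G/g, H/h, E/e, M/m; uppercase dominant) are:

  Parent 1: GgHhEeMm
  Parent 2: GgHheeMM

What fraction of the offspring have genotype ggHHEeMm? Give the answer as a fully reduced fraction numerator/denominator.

P(ggHHEeMm) = 1/64

GgHhEeMm gametes: GHEM×1, GHEm×1, GHeM×1, GHem×1, GhEM×1, GhEm×1, GheM×1, Ghem×1, gHEM×1, gHEm×1, gHeM×1, gHem×1, ghEM×1, ghEm×1, gheM×1, ghem×1
GgHheeMM gametes: GHeM×4, GheM×4, gHeM×4, gheM×4
GgHhEeMm×GgHheeMM grid (16·16=256): GGHHEeMM=4 GGHHEeMm=4 GGHHeeMM=4 GGHHeeMm=4 GGHhEeMM=8 GGHhEeMm=8 GGHheeMM=8 GGHheeMm=8 GGhhEeMM=4 GGhhEeMm=4 GGhheeMM=4 GGhheeMm=4 GgHHEeMM=8 GgHHEeMm=8 GgHHeeMM=8 GgHHeeMm=8 GgHhEeMM=16 GgHhEeMm=16 GgHheeMM=16 GgHheeMm=16 GghhEeMM=8 GghhEeMm=8 GghheeMM=8 GghheeMm=8 ggHHEeMM=4 ggHHEeMm=4 ggHHeeMM=4 ggHHeeMm=4 ggHhEeMM=8 ggHhEeMm=8 ggHheeMM=8 ggHheeMm=8 gghhEeMM=4 gghhEeMm=4 gghheeMM=4 gghheeMm=4
ggHHEeMm hits 4/256; gcd=4; 4÷4/256÷4 = 1/64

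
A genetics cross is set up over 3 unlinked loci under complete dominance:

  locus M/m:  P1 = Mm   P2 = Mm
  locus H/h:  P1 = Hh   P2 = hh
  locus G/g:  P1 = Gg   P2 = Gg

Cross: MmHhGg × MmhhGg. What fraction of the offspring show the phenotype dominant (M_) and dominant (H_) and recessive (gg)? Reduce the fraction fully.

P(M_ H_ gg) = 3/32

MmHhGg gametes: MHG×1, MHg×1, MhG×1, Mhg×1, mHG×1, mHg×1, mhG×1, mhg×1
MmhhGg gametes: MhG×2, Mhg×2, mhG×2, mhg×2
MmHhGg×MmhhGg grid (8·8=64): MMHhGG=2 MMHhGg=4 MMHhgg=2 MMhhGG=2 MMhhGg=4 MMhhgg=2 MmHhGG=4 MmHhGg=8 MmHhgg=4 MmhhGG=4 MmhhGg=8 Mmhhgg=4 mmHhGG=2 mmHhGg=4 mmHhgg=2 mmhhGG=2 mmhhGg=4 mmhhgg=2
M_ H_ gg hits 6/64; gcd=2; 6÷2/64÷2 = 3/32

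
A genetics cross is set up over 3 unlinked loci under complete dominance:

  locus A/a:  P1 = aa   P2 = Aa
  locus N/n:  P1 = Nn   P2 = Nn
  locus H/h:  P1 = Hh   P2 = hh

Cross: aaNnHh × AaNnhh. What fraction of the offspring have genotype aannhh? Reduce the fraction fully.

P(aannhh) = 1/16

aaNnHh gametes: aNH×2, aNh×2, anH×2, anh×2
AaNnhh gametes: ANh×2, Anh×2, aNh×2, anh×2
aaNnHh×AaNnhh grid (8·8=64): AaNNHh=4 AaNNhh=4 AaNnHh=8 AaNnhh=8 AannHh=4 Aannhh=4 aaNNHh=4 aaNNhh=4 aaNnHh=8 aaNnhh=8 aannHh=4 aannhh=4
aannhh hits 4/64; gcd=4; 4÷4/64÷4 = 1/16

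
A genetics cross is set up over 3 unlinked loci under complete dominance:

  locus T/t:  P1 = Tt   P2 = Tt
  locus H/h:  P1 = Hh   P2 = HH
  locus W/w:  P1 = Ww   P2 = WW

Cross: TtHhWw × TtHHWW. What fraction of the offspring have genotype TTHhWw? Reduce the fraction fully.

P(TTHhWw) = 1/16

TtHhWw gametes: THW×1, THw×1, ThW×1, Thw×1, tHW×1, tHw×1, thW×1, thw×1
TtHHWW gametes: THW×4, tHW×4
TtHhWw×TtHHWW grid (8·8=64): TTHHWW=4 TTHHWw=4 TTHhWW=4 TTHhWw=4 TtHHWW=8 TtHHWw=8 TtHhWW=8 TtHhWw=8 ttHHWW=4 ttHHWw=4 ttHhWW=4 ttHhWw=4
TTHhWw hits 4/64; gcd=4; 4÷4/64÷4 = 1/16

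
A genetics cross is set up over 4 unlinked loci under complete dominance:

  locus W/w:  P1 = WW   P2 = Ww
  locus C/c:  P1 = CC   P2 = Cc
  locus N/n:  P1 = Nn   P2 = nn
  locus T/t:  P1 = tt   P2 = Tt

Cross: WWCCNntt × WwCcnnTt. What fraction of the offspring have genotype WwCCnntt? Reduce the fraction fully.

P(WwCCnntt) = 1/16

WWCCNntt gametes: WCNt×8, WCnt×8
WwCcnnTt gametes: WCnT×2, WCnt×2, WcnT×2, Wcnt×2, wCnT×2, wCnt×2, wcnT×2, wcnt×2
WWCCNntt×WwCcnnTt grid (16·16=256): WWCCNnTt=16 WWCCNntt=16 WWCCnnTt=16 WWCCnntt=16 WWCcNnTt=16 WWCcNntt=16 WWCcnnTt=16 WWCcnntt=16 WwCCNnTt=16 WwCCNntt=16 WwCCnnTt=16 WwCCnntt=16 WwCcNnTt=16 WwCcNntt=16 WwCcnnTt=16 WwCcnntt=16
WwCCnntt hits 16/256; gcd=16; 16÷16/256÷16 = 1/16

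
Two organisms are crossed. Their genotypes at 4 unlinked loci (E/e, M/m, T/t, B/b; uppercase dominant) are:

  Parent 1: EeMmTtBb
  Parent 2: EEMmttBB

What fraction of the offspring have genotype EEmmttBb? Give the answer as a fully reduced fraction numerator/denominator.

P(EEmmttBb) = 1/32

EeMmTtBb gametes: EMTB×1, EMTb×1, EMtB×1, EMtb×1, EmTB×1, EmTb×1, EmtB×1, Emtb×1, eMTB×1, eMTb×1, eMtB×1, eMtb×1, emTB×1, emTb×1, emtB×1, emtb×1
EEMmttBB gametes: EMtB×8, EmtB×8
EeMmTtBb×EEMmttBB grid (16·16=256): EEMMTtBB=8 EEMMTtBb=8 EEMMttBB=8 EEMMttBb=8 EEMmTtBB=16 EEMmTtBb=16 EEMmttBB=16 EEMmttBb=16 EEmmTtBB=8 EEmmTtBb=8 EEmmttBB=8 EEmmttBb=8 EeMMTtBB=8 EeMMTtBb=8 EeMMttBB=8 EeMMttBb=8 EeMmTtBB=16 EeMmTtBb=16 EeMmttBB=16 EeMmttBb=16 EemmTtBB=8 EemmTtBb=8 EemmttBB=8 EemmttBb=8
EEmmttBb hits 8/256; gcd=8; 8÷8/256÷8 = 1/32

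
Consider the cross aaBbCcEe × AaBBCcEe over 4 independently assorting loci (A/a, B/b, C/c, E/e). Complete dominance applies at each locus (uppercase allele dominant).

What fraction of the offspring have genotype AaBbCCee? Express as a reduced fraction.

P(AaBbCCee) = 1/64

aaBbCcEe gametes: aBCE×2, aBCe×2, aBcE×2, aBce×2, abCE×2, abCe×2, abcE×2, abce×2
AaBBCcEe gametes: ABCE×2, ABCe×2, ABcE×2, ABce×2, aBCE×2, aBCe×2, aBcE×2, aBce×2
aaBbCcEe×AaBBCcEe grid (16·16=256): AaBBCCEE=4 AaBBCCEe=8 AaBBCCee=4 AaBBCcEE=8 AaBBCcEe=16 AaBBCcee=8 AaBBccEE=4 AaBBccEe=8 AaBBccee=4 AaBbCCEE=4 AaBbCCEe=8 AaBbCCee=4 AaBbCcEE=8 AaBbCcEe=16 AaBbCcee=8 AaBbccEE=4 AaBbccEe=8 AaBbccee=4 aaBBCCEE=4 aaBBCCEe=8 aaBBCCee=4 aaBBCcEE=8 aaBBCcEe=16 aaBBCcee=8 aaBBccEE=4 aaBBccEe=8 aaBBccee=4 aaBbCCEE=4 aaBbCCEe=8 aaBbCCee=4 aaBbCcEE=8 aaBbCcEe=16 aaBbCcee=8 aaBbccEE=4 aaBbccEe=8 aaBbccee=4
AaBbCCee hits 4/256; gcd=4; 4÷4/256÷4 = 1/64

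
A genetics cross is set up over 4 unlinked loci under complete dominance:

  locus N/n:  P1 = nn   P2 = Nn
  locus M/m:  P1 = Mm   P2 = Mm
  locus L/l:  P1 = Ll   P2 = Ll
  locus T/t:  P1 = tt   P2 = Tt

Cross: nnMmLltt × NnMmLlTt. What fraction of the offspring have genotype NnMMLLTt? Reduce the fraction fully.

nnMmLltt gametes: nMLt×4, nMlt×4, nmLt×4, nmlt×4
NnMmLlTt gametes: NMLT×1, NMLt×1, NMlT×1, NMlt×1, NmLT×1, NmLt×1, NmlT×1, Nmlt×1, nMLT×1, nMLt×1, nMlT×1, nMlt×1, nmLT×1, nmLt×1, nmlT×1, nmlt×1
nnMmLltt×NnMmLlTt grid (16·16=256): NnMMLLTt=4 NnMMLLtt=4 NnMMLlTt=8 NnMMLltt=8 NnMMllTt=4 NnMMlltt=4 NnMmLLTt=8 NnMmLLtt=8 NnMmLlTt=16 NnMmLltt=16 NnMmllTt=8 NnMmlltt=8 NnmmLLTt=4 NnmmLLtt=4 NnmmLlTt=8 NnmmLltt=8 NnmmllTt=4 Nnmmlltt=4 nnMMLLTt=4 nnMMLLtt=4 nnMMLlTt=8 nnMMLltt=8 nnMMllTt=4 nnMMlltt=4 nnMmLLTt=8 nnMmLLtt=8 nnMmLlTt=16 nnMmLltt=16 nnMmllTt=8 nnMmlltt=8 nnmmLLTt=4 nnmmLLtt=4 nnmmLlTt=8 nnmmLltt=8 nnmmllTt=4 nnmmlltt=4
NnMMLLTt hits 4/256; gcd=4; 4÷4/256÷4 = 1/64

P(NnMMLLTt) = 1/64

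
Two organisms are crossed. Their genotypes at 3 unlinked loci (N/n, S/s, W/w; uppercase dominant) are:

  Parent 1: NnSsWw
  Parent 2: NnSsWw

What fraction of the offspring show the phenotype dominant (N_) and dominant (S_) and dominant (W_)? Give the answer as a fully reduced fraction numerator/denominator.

P(N_ S_ W_) = 27/64

NnSsWw gametes: NSW×1, NSw×1, NsW×1, Nsw×1, nSW×1, nSw×1, nsW×1, nsw×1
NnSsWw gametes: NSW×1, NSw×1, NsW×1, Nsw×1, nSW×1, nSw×1, nsW×1, nsw×1
NnSsWw×NnSsWw grid (8·8=64): NNSSWW=1 NNSSWw=2 NNSSww=1 NNSsWW=2 NNSsWw=4 NNSsww=2 NNssWW=1 NNssWw=2 NNssww=1 NnSSWW=2 NnSSWw=4 NnSSww=2 NnSsWW=4 NnSsWw=8 NnSsww=4 NnssWW=2 NnssWw=4 Nnssww=2 nnSSWW=1 nnSSWw=2 nnSSww=1 nnSsWW=2 nnSsWw=4 nnSsww=2 nnssWW=1 nnssWw=2 nnssww=1
N_ S_ W_ hits 27/64; gcd=1; 27÷1/64÷1 = 27/64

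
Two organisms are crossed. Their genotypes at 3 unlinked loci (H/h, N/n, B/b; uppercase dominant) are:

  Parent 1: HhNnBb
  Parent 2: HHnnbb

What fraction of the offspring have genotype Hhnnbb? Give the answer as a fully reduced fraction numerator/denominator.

HhNnBb gametes: HNB×1, HNb×1, HnB×1, Hnb×1, hNB×1, hNb×1, hnB×1, hnb×1
HHnnbb gametes: Hnb×8
HhNnBb×HHnnbb grid (8·8=64): HHNnBb=8 HHNnbb=8 HHnnBb=8 HHnnbb=8 HhNnBb=8 HhNnbb=8 HhnnBb=8 Hhnnbb=8
Hhnnbb hits 8/64; gcd=8; 8÷8/64÷8 = 1/8

P(Hhnnbb) = 1/8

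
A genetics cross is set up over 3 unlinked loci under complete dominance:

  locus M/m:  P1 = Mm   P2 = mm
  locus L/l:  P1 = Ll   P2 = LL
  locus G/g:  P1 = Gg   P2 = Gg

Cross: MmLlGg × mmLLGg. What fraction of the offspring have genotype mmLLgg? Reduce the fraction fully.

MmLlGg gametes: MLG×1, MLg×1, MlG×1, Mlg×1, mLG×1, mLg×1, mlG×1, mlg×1
mmLLGg gametes: mLG×4, mLg×4
MmLlGg×mmLLGg grid (8·8=64): MmLLGG=4 MmLLGg=8 MmLLgg=4 MmLlGG=4 MmLlGg=8 MmLlgg=4 mmLLGG=4 mmLLGg=8 mmLLgg=4 mmLlGG=4 mmLlGg=8 mmLlgg=4
mmLLgg hits 4/64; gcd=4; 4÷4/64÷4 = 1/16

P(mmLLgg) = 1/16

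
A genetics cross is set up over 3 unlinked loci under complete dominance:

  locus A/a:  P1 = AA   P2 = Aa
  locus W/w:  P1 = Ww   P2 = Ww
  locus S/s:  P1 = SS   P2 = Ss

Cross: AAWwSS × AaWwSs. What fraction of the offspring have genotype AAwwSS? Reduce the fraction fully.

AAWwSS gametes: AWS×4, AwS×4
AaWwSs gametes: AWS×1, AWs×1, AwS×1, Aws×1, aWS×1, aWs×1, awS×1, aws×1
AAWwSS×AaWwSs grid (8·8=64): AAWWSS=4 AAWWSs=4 AAWwSS=8 AAWwSs=8 AAwwSS=4 AAwwSs=4 AaWWSS=4 AaWWSs=4 AaWwSS=8 AaWwSs=8 AawwSS=4 AawwSs=4
AAwwSS hits 4/64; gcd=4; 4÷4/64÷4 = 1/16

P(AAwwSS) = 1/16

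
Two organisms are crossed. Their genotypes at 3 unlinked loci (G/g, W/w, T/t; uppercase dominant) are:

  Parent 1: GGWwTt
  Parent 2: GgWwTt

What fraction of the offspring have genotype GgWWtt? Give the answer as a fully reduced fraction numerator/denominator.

GGWwTt gametes: GWT×2, GWt×2, GwT×2, Gwt×2
GgWwTt gametes: GWT×1, GWt×1, GwT×1, Gwt×1, gWT×1, gWt×1, gwT×1, gwt×1
GGWwTt×GgWwTt grid (8·8=64): GGWWTT=2 GGWWTt=4 GGWWtt=2 GGWwTT=4 GGWwTt=8 GGWwtt=4 GGwwTT=2 GGwwTt=4 GGwwtt=2 GgWWTT=2 GgWWTt=4 GgWWtt=2 GgWwTT=4 GgWwTt=8 GgWwtt=4 GgwwTT=2 GgwwTt=4 Ggwwtt=2
GgWWtt hits 2/64; gcd=2; 2÷2/64÷2 = 1/32

P(GgWWtt) = 1/32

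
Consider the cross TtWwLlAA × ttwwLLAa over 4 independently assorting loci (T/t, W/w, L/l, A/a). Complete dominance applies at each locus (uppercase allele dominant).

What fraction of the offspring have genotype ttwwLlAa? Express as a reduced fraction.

TtWwLlAA gametes: TWLA×2, TWlA×2, TwLA×2, TwlA×2, tWLA×2, tWlA×2, twLA×2, twlA×2
ttwwLLAa gametes: twLA×8, twLa×8
TtWwLlAA×ttwwLLAa grid (16·16=256): TtWwLLAA=16 TtWwLLAa=16 TtWwLlAA=16 TtWwLlAa=16 TtwwLLAA=16 TtwwLLAa=16 TtwwLlAA=16 TtwwLlAa=16 ttWwLLAA=16 ttWwLLAa=16 ttWwLlAA=16 ttWwLlAa=16 ttwwLLAA=16 ttwwLLAa=16 ttwwLlAA=16 ttwwLlAa=16
ttwwLlAa hits 16/256; gcd=16; 16÷16/256÷16 = 1/16

P(ttwwLlAa) = 1/16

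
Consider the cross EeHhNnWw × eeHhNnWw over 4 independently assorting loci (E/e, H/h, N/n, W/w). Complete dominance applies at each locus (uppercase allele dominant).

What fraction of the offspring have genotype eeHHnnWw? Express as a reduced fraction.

P(eeHHnnWw) = 1/64

EeHhNnWw gametes: EHNW×1, EHNw×1, EHnW×1, EHnw×1, EhNW×1, EhNw×1, EhnW×1, Ehnw×1, eHNW×1, eHNw×1, eHnW×1, eHnw×1, ehNW×1, ehNw×1, ehnW×1, ehnw×1
eeHhNnWw gametes: eHNW×2, eHNw×2, eHnW×2, eHnw×2, ehNW×2, ehNw×2, ehnW×2, ehnw×2
EeHhNnWw×eeHhNnWw grid (16·16=256): EeHHNNWW=2 EeHHNNWw=4 EeHHNNww=2 EeHHNnWW=4 EeHHNnWw=8 EeHHNnww=4 EeHHnnWW=2 EeHHnnWw=4 EeHHnnww=2 EeHhNNWW=4 EeHhNNWw=8 EeHhNNww=4 EeHhNnWW=8 EeHhNnWw=16 EeHhNnww=8 EeHhnnWW=4 EeHhnnWw=8 EeHhnnww=4 EehhNNWW=2 EehhNNWw=4 EehhNNww=2 EehhNnWW=4 EehhNnWw=8 EehhNnww=4 EehhnnWW=2 EehhnnWw=4 Eehhnnww=2 eeHHNNWW=2 eeHHNNWw=4 eeHHNNww=2 eeHHNnWW=4 eeHHNnWw=8 eeHHNnww=4 eeHHnnWW=2 eeHHnnWw=4 eeHHnnww=2 eeHhNNWW=4 eeHhNNWw=8 eeHhNNww=4 eeHhNnWW=8 eeHhNnWw=16 eeHhNnww=8 eeHhnnWW=4 eeHhnnWw=8 eeHhnnww=4 eehhNNWW=2 eehhNNWw=4 eehhNNww=2 eehhNnWW=4 eehhNnWw=8 eehhNnww=4 eehhnnWW=2 eehhnnWw=4 eehhnnww=2
eeHHnnWw hits 4/256; gcd=4; 4÷4/256÷4 = 1/64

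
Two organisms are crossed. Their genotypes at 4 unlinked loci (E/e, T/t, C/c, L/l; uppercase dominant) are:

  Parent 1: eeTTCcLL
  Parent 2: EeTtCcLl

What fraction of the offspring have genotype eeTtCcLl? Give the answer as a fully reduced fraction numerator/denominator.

P(eeTtCcLl) = 1/16

eeTTCcLL gametes: eTCL×8, eTcL×8
EeTtCcLl gametes: ETCL×1, ETCl×1, ETcL×1, ETcl×1, EtCL×1, EtCl×1, EtcL×1, Etcl×1, eTCL×1, eTCl×1, eTcL×1, eTcl×1, etCL×1, etCl×1, etcL×1, etcl×1
eeTTCcLL×EeTtCcLl grid (16·16=256): EeTTCCLL=8 EeTTCCLl=8 EeTTCcLL=16 EeTTCcLl=16 EeTTccLL=8 EeTTccLl=8 EeTtCCLL=8 EeTtCCLl=8 EeTtCcLL=16 EeTtCcLl=16 EeTtccLL=8 EeTtccLl=8 eeTTCCLL=8 eeTTCCLl=8 eeTTCcLL=16 eeTTCcLl=16 eeTTccLL=8 eeTTccLl=8 eeTtCCLL=8 eeTtCCLl=8 eeTtCcLL=16 eeTtCcLl=16 eeTtccLL=8 eeTtccLl=8
eeTtCcLl hits 16/256; gcd=16; 16÷16/256÷16 = 1/16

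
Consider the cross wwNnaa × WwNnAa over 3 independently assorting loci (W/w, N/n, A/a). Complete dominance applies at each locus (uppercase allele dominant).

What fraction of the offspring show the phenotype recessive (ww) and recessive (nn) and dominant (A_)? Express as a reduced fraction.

wwNnaa gametes: wNa×4, wna×4
WwNnAa gametes: WNA×1, WNa×1, WnA×1, Wna×1, wNA×1, wNa×1, wnA×1, wna×1
wwNnaa×WwNnAa grid (8·8=64): WwNNAa=4 WwNNaa=4 WwNnAa=8 WwNnaa=8 WwnnAa=4 Wwnnaa=4 wwNNAa=4 wwNNaa=4 wwNnAa=8 wwNnaa=8 wwnnAa=4 wwnnaa=4
ww nn A_ hits 4/64; gcd=4; 4÷4/64÷4 = 1/16

P(ww nn A_) = 1/16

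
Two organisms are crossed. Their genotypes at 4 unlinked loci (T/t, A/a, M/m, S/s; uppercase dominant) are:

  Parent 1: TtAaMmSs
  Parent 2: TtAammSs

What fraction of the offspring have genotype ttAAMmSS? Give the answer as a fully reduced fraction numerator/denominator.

P(ttAAMmSS) = 1/128

TtAaMmSs gametes: TAMS×1, TAMs×1, TAmS×1, TAms×1, TaMS×1, TaMs×1, TamS×1, Tams×1, tAMS×1, tAMs×1, tAmS×1, tAms×1, taMS×1, taMs×1, tamS×1, tams×1
TtAammSs gametes: TAmS×2, TAms×2, TamS×2, Tams×2, tAmS×2, tAms×2, tamS×2, tams×2
TtAaMmSs×TtAammSs grid (16·16=256): TTAAMmSS=2 TTAAMmSs=4 TTAAMmss=2 TTAAmmSS=2 TTAAmmSs=4 TTAAmmss=2 TTAaMmSS=4 TTAaMmSs=8 TTAaMmss=4 TTAammSS=4 TTAammSs=8 TTAammss=4 TTaaMmSS=2 TTaaMmSs=4 TTaaMmss=2 TTaammSS=2 TTaammSs=4 TTaammss=2 TtAAMmSS=4 TtAAMmSs=8 TtAAMmss=4 TtAAmmSS=4 TtAAmmSs=8 TtAAmmss=4 TtAaMmSS=8 TtAaMmSs=16 TtAaMmss=8 TtAammSS=8 TtAammSs=16 TtAammss=8 TtaaMmSS=4 TtaaMmSs=8 TtaaMmss=4 TtaammSS=4 TtaammSs=8 Ttaammss=4 ttAAMmSS=2 ttAAMmSs=4 ttAAMmss=2 ttAAmmSS=2 ttAAmmSs=4 ttAAmmss=2 ttAaMmSS=4 ttAaMmSs=8 ttAaMmss=4 ttAammSS=4 ttAammSs=8 ttAammss=4 ttaaMmSS=2 ttaaMmSs=4 ttaaMmss=2 ttaammSS=2 ttaammSs=4 ttaammss=2
ttAAMmSS hits 2/256; gcd=2; 2÷2/256÷2 = 1/128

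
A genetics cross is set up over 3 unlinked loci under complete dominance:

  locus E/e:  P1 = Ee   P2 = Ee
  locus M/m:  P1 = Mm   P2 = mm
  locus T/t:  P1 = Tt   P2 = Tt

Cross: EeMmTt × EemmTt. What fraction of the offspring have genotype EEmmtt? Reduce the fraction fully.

EeMmTt gametes: EMT×1, EMt×1, EmT×1, Emt×1, eMT×1, eMt×1, emT×1, emt×1
EemmTt gametes: EmT×2, Emt×2, emT×2, emt×2
EeMmTt×EemmTt grid (8·8=64): EEMmTT=2 EEMmTt=4 EEMmtt=2 EEmmTT=2 EEmmTt=4 EEmmtt=2 EeMmTT=4 EeMmTt=8 EeMmtt=4 EemmTT=4 EemmTt=8 Eemmtt=4 eeMmTT=2 eeMmTt=4 eeMmtt=2 eemmTT=2 eemmTt=4 eemmtt=2
EEmmtt hits 2/64; gcd=2; 2÷2/64÷2 = 1/32

P(EEmmtt) = 1/32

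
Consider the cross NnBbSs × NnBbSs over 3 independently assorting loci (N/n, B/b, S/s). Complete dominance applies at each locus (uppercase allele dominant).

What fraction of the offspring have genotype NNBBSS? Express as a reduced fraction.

P(NNBBSS) = 1/64

NnBbSs gametes: NBS×1, NBs×1, NbS×1, Nbs×1, nBS×1, nBs×1, nbS×1, nbs×1
NnBbSs gametes: NBS×1, NBs×1, NbS×1, Nbs×1, nBS×1, nBs×1, nbS×1, nbs×1
NnBbSs×NnBbSs grid (8·8=64): NNBBSS=1 NNBBSs=2 NNBBss=1 NNBbSS=2 NNBbSs=4 NNBbss=2 NNbbSS=1 NNbbSs=2 NNbbss=1 NnBBSS=2 NnBBSs=4 NnBBss=2 NnBbSS=4 NnBbSs=8 NnBbss=4 NnbbSS=2 NnbbSs=4 Nnbbss=2 nnBBSS=1 nnBBSs=2 nnBBss=1 nnBbSS=2 nnBbSs=4 nnBbss=2 nnbbSS=1 nnbbSs=2 nnbbss=1
NNBBSS hits 1/64; gcd=1; 1÷1/64÷1 = 1/64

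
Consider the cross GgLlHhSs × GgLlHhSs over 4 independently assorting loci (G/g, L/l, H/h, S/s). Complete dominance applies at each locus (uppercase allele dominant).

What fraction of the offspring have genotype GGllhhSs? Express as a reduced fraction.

GgLlHhSs gametes: GLHS×1, GLHs×1, GLhS×1, GLhs×1, GlHS×1, GlHs×1, GlhS×1, Glhs×1, gLHS×1, gLHs×1, gLhS×1, gLhs×1, glHS×1, glHs×1, glhS×1, glhs×1
GgLlHhSs gametes: GLHS×1, GLHs×1, GLhS×1, GLhs×1, GlHS×1, GlHs×1, GlhS×1, Glhs×1, gLHS×1, gLHs×1, gLhS×1, gLhs×1, glHS×1, glHs×1, glhS×1, glhs×1
GgLlHhSs×GgLlHhSs grid (16·16=256): GGLLHHSS=1 GGLLHHSs=2 GGLLHHss=1 GGLLHhSS=2 GGLLHhSs=4 GGLLHhss=2 GGLLhhSS=1 GGLLhhSs=2 GGLLhhss=1 GGLlHHSS=2 GGLlHHSs=4 GGLlHHss=2 GGLlHhSS=4 GGLlHhSs=8 GGLlHhss=4 GGLlhhSS=2 GGLlhhSs=4 GGLlhhss=2 GGllHHSS=1 GGllHHSs=2 GGllHHss=1 GGllHhSS=2 GGllHhSs=4 GGllHhss=2 GGllhhSS=1 GGllhhSs=2 GGllhhss=1 GgLLHHSS=2 GgLLHHSs=4 GgLLHHss=2 GgLLHhSS=4 GgLLHhSs=8 GgLLHhss=4 GgLLhhSS=2 GgLLhhSs=4 GgLLhhss=2 GgLlHHSS=4 GgLlHHSs=8 GgLlHHss=4 GgLlHhSS=8 GgLlHhSs=16 GgLlHhss=8 GgLlhhSS=4 GgLlhhSs=8 GgLlhhss=4 GgllHHSS=2 GgllHHSs=4 GgllHHss=2 GgllHhSS=4 GgllHhSs=8 GgllHhss=4 GgllhhSS=2 GgllhhSs=4 Ggllhhss=2 ggLLHHSS=1 ggLLHHSs=2 ggLLHHss=1 ggLLHhSS=2 ggLLHhSs=4 ggLLHhss=2 ggLLhhSS=1 ggLLhhSs=2 ggLLhhss=1 ggLlHHSS=2 ggLlHHSs=4 ggLlHHss=2 ggLlHhSS=4 ggLlHhSs=8 ggLlHhss=4 ggLlhhSS=2 ggLlhhSs=4 ggLlhhss=2 ggllHHSS=1 ggllHHSs=2 ggllHHss=1 ggllHhSS=2 ggllHhSs=4 ggllHhss=2 ggllhhSS=1 ggllhhSs=2 ggllhhss=1
GGllhhSs hits 2/256; gcd=2; 2÷2/256÷2 = 1/128

P(GGllhhSs) = 1/128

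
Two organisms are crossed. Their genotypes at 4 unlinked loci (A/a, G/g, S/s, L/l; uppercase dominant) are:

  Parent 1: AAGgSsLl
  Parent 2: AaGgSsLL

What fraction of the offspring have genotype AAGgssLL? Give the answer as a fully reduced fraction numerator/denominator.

P(AAGgssLL) = 1/32

AAGgSsLl gametes: AGSL×2, AGSl×2, AGsL×2, AGsl×2, AgSL×2, AgSl×2, AgsL×2, Agsl×2
AaGgSsLL gametes: AGSL×2, AGsL×2, AgSL×2, AgsL×2, aGSL×2, aGsL×2, agSL×2, agsL×2
AAGgSsLl×AaGgSsLL grid (16·16=256): AAGGSSLL=4 AAGGSSLl=4 AAGGSsLL=8 AAGGSsLl=8 AAGGssLL=4 AAGGssLl=4 AAGgSSLL=8 AAGgSSLl=8 AAGgSsLL=16 AAGgSsLl=16 AAGgssLL=8 AAGgssLl=8 AAggSSLL=4 AAggSSLl=4 AAggSsLL=8 AAggSsLl=8 AAggssLL=4 AAggssLl=4 AaGGSSLL=4 AaGGSSLl=4 AaGGSsLL=8 AaGGSsLl=8 AaGGssLL=4 AaGGssLl=4 AaGgSSLL=8 AaGgSSLl=8 AaGgSsLL=16 AaGgSsLl=16 AaGgssLL=8 AaGgssLl=8 AaggSSLL=4 AaggSSLl=4 AaggSsLL=8 AaggSsLl=8 AaggssLL=4 AaggssLl=4
AAGgssLL hits 8/256; gcd=8; 8÷8/256÷8 = 1/32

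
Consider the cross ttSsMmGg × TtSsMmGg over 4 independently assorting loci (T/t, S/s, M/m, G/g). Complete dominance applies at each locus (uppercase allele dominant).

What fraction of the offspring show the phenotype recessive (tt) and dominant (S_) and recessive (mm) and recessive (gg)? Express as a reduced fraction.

ttSsMmGg gametes: tSMG×2, tSMg×2, tSmG×2, tSmg×2, tsMG×2, tsMg×2, tsmG×2, tsmg×2
TtSsMmGg gametes: TSMG×1, TSMg×1, TSmG×1, TSmg×1, TsMG×1, TsMg×1, TsmG×1, Tsmg×1, tSMG×1, tSMg×1, tSmG×1, tSmg×1, tsMG×1, tsMg×1, tsmG×1, tsmg×1
ttSsMmGg×TtSsMmGg grid (16·16=256): TtSSMMGG=2 TtSSMMGg=4 TtSSMMgg=2 TtSSMmGG=4 TtSSMmGg=8 TtSSMmgg=4 TtSSmmGG=2 TtSSmmGg=4 TtSSmmgg=2 TtSsMMGG=4 TtSsMMGg=8 TtSsMMgg=4 TtSsMmGG=8 TtSsMmGg=16 TtSsMmgg=8 TtSsmmGG=4 TtSsmmGg=8 TtSsmmgg=4 TtssMMGG=2 TtssMMGg=4 TtssMMgg=2 TtssMmGG=4 TtssMmGg=8 TtssMmgg=4 TtssmmGG=2 TtssmmGg=4 Ttssmmgg=2 ttSSMMGG=2 ttSSMMGg=4 ttSSMMgg=2 ttSSMmGG=4 ttSSMmGg=8 ttSSMmgg=4 ttSSmmGG=2 ttSSmmGg=4 ttSSmmgg=2 ttSsMMGG=4 ttSsMMGg=8 ttSsMMgg=4 ttSsMmGG=8 ttSsMmGg=16 ttSsMmgg=8 ttSsmmGG=4 ttSsmmGg=8 ttSsmmgg=4 ttssMMGG=2 ttssMMGg=4 ttssMMgg=2 ttssMmGG=4 ttssMmGg=8 ttssMmgg=4 ttssmmGG=2 ttssmmGg=4 ttssmmgg=2
tt S_ mm gg hits 6/256; gcd=2; 6÷2/256÷2 = 3/128

P(tt S_ mm gg) = 3/128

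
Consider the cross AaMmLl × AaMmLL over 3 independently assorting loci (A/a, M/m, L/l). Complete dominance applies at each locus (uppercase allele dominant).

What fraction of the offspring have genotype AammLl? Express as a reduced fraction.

P(AammLl) = 1/16

AaMmLl gametes: AML×1, AMl×1, AmL×1, Aml×1, aML×1, aMl×1, amL×1, aml×1
AaMmLL gametes: AML×2, AmL×2, aML×2, amL×2
AaMmLl×AaMmLL grid (8·8=64): AAMMLL=2 AAMMLl=2 AAMmLL=4 AAMmLl=4 AAmmLL=2 AAmmLl=2 AaMMLL=4 AaMMLl=4 AaMmLL=8 AaMmLl=8 AammLL=4 AammLl=4 aaMMLL=2 aaMMLl=2 aaMmLL=4 aaMmLl=4 aammLL=2 aammLl=2
AammLl hits 4/64; gcd=4; 4÷4/64÷4 = 1/16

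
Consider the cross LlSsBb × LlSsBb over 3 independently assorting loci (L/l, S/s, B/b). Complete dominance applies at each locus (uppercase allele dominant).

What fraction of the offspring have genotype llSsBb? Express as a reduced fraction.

P(llSsBb) = 1/16

LlSsBb gametes: LSB×1, LSb×1, LsB×1, Lsb×1, lSB×1, lSb×1, lsB×1, lsb×1
LlSsBb gametes: LSB×1, LSb×1, LsB×1, Lsb×1, lSB×1, lSb×1, lsB×1, lsb×1
LlSsBb×LlSsBb grid (8·8=64): LLSSBB=1 LLSSBb=2 LLSSbb=1 LLSsBB=2 LLSsBb=4 LLSsbb=2 LLssBB=1 LLssBb=2 LLssbb=1 LlSSBB=2 LlSSBb=4 LlSSbb=2 LlSsBB=4 LlSsBb=8 LlSsbb=4 LlssBB=2 LlssBb=4 Llssbb=2 llSSBB=1 llSSBb=2 llSSbb=1 llSsBB=2 llSsBb=4 llSsbb=2 llssBB=1 llssBb=2 llssbb=1
llSsBb hits 4/64; gcd=4; 4÷4/64÷4 = 1/16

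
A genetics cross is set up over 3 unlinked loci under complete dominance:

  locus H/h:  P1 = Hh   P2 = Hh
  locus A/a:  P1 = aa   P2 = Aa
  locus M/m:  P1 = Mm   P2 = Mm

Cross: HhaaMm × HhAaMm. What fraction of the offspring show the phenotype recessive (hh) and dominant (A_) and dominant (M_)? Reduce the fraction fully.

P(hh A_ M_) = 3/32

HhaaMm gametes: HaM×2, Ham×2, haM×2, ham×2
HhAaMm gametes: HAM×1, HAm×1, HaM×1, Ham×1, hAM×1, hAm×1, haM×1, ham×1
HhaaMm×HhAaMm grid (8·8=64): HHAaMM=2 HHAaMm=4 HHAamm=2 HHaaMM=2 HHaaMm=4 HHaamm=2 HhAaMM=4 HhAaMm=8 HhAamm=4 HhaaMM=4 HhaaMm=8 Hhaamm=4 hhAaMM=2 hhAaMm=4 hhAamm=2 hhaaMM=2 hhaaMm=4 hhaamm=2
hh A_ M_ hits 6/64; gcd=2; 6÷2/64÷2 = 3/32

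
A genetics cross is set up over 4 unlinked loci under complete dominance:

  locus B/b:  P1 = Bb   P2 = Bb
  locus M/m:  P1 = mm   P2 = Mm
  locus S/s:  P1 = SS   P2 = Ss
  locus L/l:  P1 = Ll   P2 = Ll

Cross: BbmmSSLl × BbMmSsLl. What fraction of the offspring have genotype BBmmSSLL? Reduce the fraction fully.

BbmmSSLl gametes: BmSL×4, BmSl×4, bmSL×4, bmSl×4
BbMmSsLl gametes: BMSL×1, BMSl×1, BMsL×1, BMsl×1, BmSL×1, BmSl×1, BmsL×1, Bmsl×1, bMSL×1, bMSl×1, bMsL×1, bMsl×1, bmSL×1, bmSl×1, bmsL×1, bmsl×1
BbmmSSLl×BbMmSsLl grid (16·16=256): BBMmSSLL=4 BBMmSSLl=8 BBMmSSll=4 BBMmSsLL=4 BBMmSsLl=8 BBMmSsll=4 BBmmSSLL=4 BBmmSSLl=8 BBmmSSll=4 BBmmSsLL=4 BBmmSsLl=8 BBmmSsll=4 BbMmSSLL=8 BbMmSSLl=16 BbMmSSll=8 BbMmSsLL=8 BbMmSsLl=16 BbMmSsll=8 BbmmSSLL=8 BbmmSSLl=16 BbmmSSll=8 BbmmSsLL=8 BbmmSsLl=16 BbmmSsll=8 bbMmSSLL=4 bbMmSSLl=8 bbMmSSll=4 bbMmSsLL=4 bbMmSsLl=8 bbMmSsll=4 bbmmSSLL=4 bbmmSSLl=8 bbmmSSll=4 bbmmSsLL=4 bbmmSsLl=8 bbmmSsll=4
BBmmSSLL hits 4/256; gcd=4; 4÷4/256÷4 = 1/64

P(BBmmSSLL) = 1/64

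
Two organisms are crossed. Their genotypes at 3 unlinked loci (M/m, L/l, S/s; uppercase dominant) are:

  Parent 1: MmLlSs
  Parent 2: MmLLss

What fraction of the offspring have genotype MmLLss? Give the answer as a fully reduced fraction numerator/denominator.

P(MmLLss) = 1/8

MmLlSs gametes: MLS×1, MLs×1, MlS×1, Mls×1, mLS×1, mLs×1, mlS×1, mls×1
MmLLss gametes: MLs×4, mLs×4
MmLlSs×MmLLss grid (8·8=64): MMLLSs=4 MMLLss=4 MMLlSs=4 MMLlss=4 MmLLSs=8 MmLLss=8 MmLlSs=8 MmLlss=8 mmLLSs=4 mmLLss=4 mmLlSs=4 mmLlss=4
MmLLss hits 8/64; gcd=8; 8÷8/64÷8 = 1/8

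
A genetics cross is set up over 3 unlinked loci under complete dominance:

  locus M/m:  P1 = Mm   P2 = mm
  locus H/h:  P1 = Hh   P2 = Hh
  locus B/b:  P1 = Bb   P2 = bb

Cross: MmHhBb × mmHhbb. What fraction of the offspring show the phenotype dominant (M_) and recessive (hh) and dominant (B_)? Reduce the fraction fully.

P(M_ hh B_) = 1/16

MmHhBb gametes: MHB×1, MHb×1, MhB×1, Mhb×1, mHB×1, mHb×1, mhB×1, mhb×1
mmHhbb gametes: mHb×4, mhb×4
MmHhBb×mmHhbb grid (8·8=64): MmHHBb=4 MmHHbb=4 MmHhBb=8 MmHhbb=8 MmhhBb=4 Mmhhbb=4 mmHHBb=4 mmHHbb=4 mmHhBb=8 mmHhbb=8 mmhhBb=4 mmhhbb=4
M_ hh B_ hits 4/64; gcd=4; 4÷4/64÷4 = 1/16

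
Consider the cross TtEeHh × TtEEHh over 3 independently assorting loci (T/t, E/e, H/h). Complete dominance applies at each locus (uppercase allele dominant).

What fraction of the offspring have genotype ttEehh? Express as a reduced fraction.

TtEeHh gametes: TEH×1, TEh×1, TeH×1, Teh×1, tEH×1, tEh×1, teH×1, teh×1
TtEEHh gametes: TEH×2, TEh×2, tEH×2, tEh×2
TtEeHh×TtEEHh grid (8·8=64): TTEEHH=2 TTEEHh=4 TTEEhh=2 TTEeHH=2 TTEeHh=4 TTEehh=2 TtEEHH=4 TtEEHh=8 TtEEhh=4 TtEeHH=4 TtEeHh=8 TtEehh=4 ttEEHH=2 ttEEHh=4 ttEEhh=2 ttEeHH=2 ttEeHh=4 ttEehh=2
ttEehh hits 2/64; gcd=2; 2÷2/64÷2 = 1/32

P(ttEehh) = 1/32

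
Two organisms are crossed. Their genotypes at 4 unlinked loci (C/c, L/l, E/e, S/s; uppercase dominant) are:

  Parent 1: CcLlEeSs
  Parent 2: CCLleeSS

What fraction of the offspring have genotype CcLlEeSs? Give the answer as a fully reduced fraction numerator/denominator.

P(CcLlEeSs) = 1/16

CcLlEeSs gametes: CLES×1, CLEs×1, CLeS×1, CLes×1, ClES×1, ClEs×1, CleS×1, Cles×1, cLES×1, cLEs×1, cLeS×1, cLes×1, clES×1, clEs×1, cleS×1, cles×1
CCLleeSS gametes: CLeS×8, CleS×8
CcLlEeSs×CCLleeSS grid (16·16=256): CCLLEeSS=8 CCLLEeSs=8 CCLLeeSS=8 CCLLeeSs=8 CCLlEeSS=16 CCLlEeSs=16 CCLleeSS=16 CCLleeSs=16 CCllEeSS=8 CCllEeSs=8 CClleeSS=8 CClleeSs=8 CcLLEeSS=8 CcLLEeSs=8 CcLLeeSS=8 CcLLeeSs=8 CcLlEeSS=16 CcLlEeSs=16 CcLleeSS=16 CcLleeSs=16 CcllEeSS=8 CcllEeSs=8 CclleeSS=8 CclleeSs=8
CcLlEeSs hits 16/256; gcd=16; 16÷16/256÷16 = 1/16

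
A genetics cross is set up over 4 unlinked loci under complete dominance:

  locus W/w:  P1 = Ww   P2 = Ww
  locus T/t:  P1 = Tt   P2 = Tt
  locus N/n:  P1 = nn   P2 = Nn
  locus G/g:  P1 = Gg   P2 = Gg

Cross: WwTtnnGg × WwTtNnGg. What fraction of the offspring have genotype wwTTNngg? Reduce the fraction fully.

WwTtnnGg gametes: WTnG×2, WTng×2, WtnG×2, Wtng×2, wTnG×2, wTng×2, wtnG×2, wtng×2
WwTtNnGg gametes: WTNG×1, WTNg×1, WTnG×1, WTng×1, WtNG×1, WtNg×1, WtnG×1, Wtng×1, wTNG×1, wTNg×1, wTnG×1, wTng×1, wtNG×1, wtNg×1, wtnG×1, wtng×1
WwTtnnGg×WwTtNnGg grid (16·16=256): WWTTNnGG=2 WWTTNnGg=4 WWTTNngg=2 WWTTnnGG=2 WWTTnnGg=4 WWTTnngg=2 WWTtNnGG=4 WWTtNnGg=8 WWTtNngg=4 WWTtnnGG=4 WWTtnnGg=8 WWTtnngg=4 WWttNnGG=2 WWttNnGg=4 WWttNngg=2 WWttnnGG=2 WWttnnGg=4 WWttnngg=2 WwTTNnGG=4 WwTTNnGg=8 WwTTNngg=4 WwTTnnGG=4 WwTTnnGg=8 WwTTnngg=4 WwTtNnGG=8 WwTtNnGg=16 WwTtNngg=8 WwTtnnGG=8 WwTtnnGg=16 WwTtnngg=8 WwttNnGG=4 WwttNnGg=8 WwttNngg=4 WwttnnGG=4 WwttnnGg=8 Wwttnngg=4 wwTTNnGG=2 wwTTNnGg=4 wwTTNngg=2 wwTTnnGG=2 wwTTnnGg=4 wwTTnngg=2 wwTtNnGG=4 wwTtNnGg=8 wwTtNngg=4 wwTtnnGG=4 wwTtnnGg=8 wwTtnngg=4 wwttNnGG=2 wwttNnGg=4 wwttNngg=2 wwttnnGG=2 wwttnnGg=4 wwttnngg=2
wwTTNngg hits 2/256; gcd=2; 2÷2/256÷2 = 1/128

P(wwTTNngg) = 1/128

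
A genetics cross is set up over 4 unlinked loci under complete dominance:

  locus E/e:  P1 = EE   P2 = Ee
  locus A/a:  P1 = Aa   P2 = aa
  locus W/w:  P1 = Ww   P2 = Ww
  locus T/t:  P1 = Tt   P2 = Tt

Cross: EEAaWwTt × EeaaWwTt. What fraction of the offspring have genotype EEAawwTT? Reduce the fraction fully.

EEAaWwTt gametes: EAWT×2, EAWt×2, EAwT×2, EAwt×2, EaWT×2, EaWt×2, EawT×2, Eawt×2
EeaaWwTt gametes: EaWT×2, EaWt×2, EawT×2, Eawt×2, eaWT×2, eaWt×2, eawT×2, eawt×2
EEAaWwTt×EeaaWwTt grid (16·16=256): EEAaWWTT=4 EEAaWWTt=8 EEAaWWtt=4 EEAaWwTT=8 EEAaWwTt=16 EEAaWwtt=8 EEAawwTT=4 EEAawwTt=8 EEAawwtt=4 EEaaWWTT=4 EEaaWWTt=8 EEaaWWtt=4 EEaaWwTT=8 EEaaWwTt=16 EEaaWwtt=8 EEaawwTT=4 EEaawwTt=8 EEaawwtt=4 EeAaWWTT=4 EeAaWWTt=8 EeAaWWtt=4 EeAaWwTT=8 EeAaWwTt=16 EeAaWwtt=8 EeAawwTT=4 EeAawwTt=8 EeAawwtt=4 EeaaWWTT=4 EeaaWWTt=8 EeaaWWtt=4 EeaaWwTT=8 EeaaWwTt=16 EeaaWwtt=8 EeaawwTT=4 EeaawwTt=8 Eeaawwtt=4
EEAawwTT hits 4/256; gcd=4; 4÷4/256÷4 = 1/64

P(EEAawwTT) = 1/64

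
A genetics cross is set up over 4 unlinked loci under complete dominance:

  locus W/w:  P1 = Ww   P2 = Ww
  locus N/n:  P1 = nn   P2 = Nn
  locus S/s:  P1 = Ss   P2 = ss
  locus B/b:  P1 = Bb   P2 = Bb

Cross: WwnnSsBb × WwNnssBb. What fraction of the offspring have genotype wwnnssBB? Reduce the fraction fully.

P(wwnnssBB) = 1/64

WwnnSsBb gametes: WnSB×2, WnSb×2, WnsB×2, Wnsb×2, wnSB×2, wnSb×2, wnsB×2, wnsb×2
WwNnssBb gametes: WNsB×2, WNsb×2, WnsB×2, Wnsb×2, wNsB×2, wNsb×2, wnsB×2, wnsb×2
WwnnSsBb×WwNnssBb grid (16·16=256): WWNnSsBB=4 WWNnSsBb=8 WWNnSsbb=4 WWNnssBB=4 WWNnssBb=8 WWNnssbb=4 WWnnSsBB=4 WWnnSsBb=8 WWnnSsbb=4 WWnnssBB=4 WWnnssBb=8 WWnnssbb=4 WwNnSsBB=8 WwNnSsBb=16 WwNnSsbb=8 WwNnssBB=8 WwNnssBb=16 WwNnssbb=8 WwnnSsBB=8 WwnnSsBb=16 WwnnSsbb=8 WwnnssBB=8 WwnnssBb=16 Wwnnssbb=8 wwNnSsBB=4 wwNnSsBb=8 wwNnSsbb=4 wwNnssBB=4 wwNnssBb=8 wwNnssbb=4 wwnnSsBB=4 wwnnSsBb=8 wwnnSsbb=4 wwnnssBB=4 wwnnssBb=8 wwnnssbb=4
wwnnssBB hits 4/256; gcd=4; 4÷4/256÷4 = 1/64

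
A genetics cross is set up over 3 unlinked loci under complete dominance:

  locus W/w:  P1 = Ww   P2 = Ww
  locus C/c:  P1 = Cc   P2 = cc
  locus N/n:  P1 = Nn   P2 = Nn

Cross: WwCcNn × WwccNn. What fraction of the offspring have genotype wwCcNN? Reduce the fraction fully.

P(wwCcNN) = 1/32

WwCcNn gametes: WCN×1, WCn×1, WcN×1, Wcn×1, wCN×1, wCn×1, wcN×1, wcn×1
WwccNn gametes: WcN×2, Wcn×2, wcN×2, wcn×2
WwCcNn×WwccNn grid (8·8=64): WWCcNN=2 WWCcNn=4 WWCcnn=2 WWccNN=2 WWccNn=4 WWccnn=2 WwCcNN=4 WwCcNn=8 WwCcnn=4 WwccNN=4 WwccNn=8 Wwccnn=4 wwCcNN=2 wwCcNn=4 wwCcnn=2 wwccNN=2 wwccNn=4 wwccnn=2
wwCcNN hits 2/64; gcd=2; 2÷2/64÷2 = 1/32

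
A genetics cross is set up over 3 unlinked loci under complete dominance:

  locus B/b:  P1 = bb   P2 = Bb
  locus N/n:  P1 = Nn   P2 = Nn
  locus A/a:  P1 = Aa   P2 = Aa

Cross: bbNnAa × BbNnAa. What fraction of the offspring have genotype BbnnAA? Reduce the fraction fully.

P(BbnnAA) = 1/32

bbNnAa gametes: bNA×2, bNa×2, bnA×2, bna×2
BbNnAa gametes: BNA×1, BNa×1, BnA×1, Bna×1, bNA×1, bNa×1, bnA×1, bna×1
bbNnAa×BbNnAa grid (8·8=64): BbNNAA=2 BbNNAa=4 BbNNaa=2 BbNnAA=4 BbNnAa=8 BbNnaa=4 BbnnAA=2 BbnnAa=4 Bbnnaa=2 bbNNAA=2 bbNNAa=4 bbNNaa=2 bbNnAA=4 bbNnAa=8 bbNnaa=4 bbnnAA=2 bbnnAa=4 bbnnaa=2
BbnnAA hits 2/64; gcd=2; 2÷2/64÷2 = 1/32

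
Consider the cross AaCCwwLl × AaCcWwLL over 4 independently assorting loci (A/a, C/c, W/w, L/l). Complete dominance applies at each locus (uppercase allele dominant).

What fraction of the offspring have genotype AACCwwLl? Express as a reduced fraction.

P(AACCwwLl) = 1/32

AaCCwwLl gametes: ACwL×4, ACwl×4, aCwL×4, aCwl×4
AaCcWwLL gametes: ACWL×2, ACwL×2, AcWL×2, AcwL×2, aCWL×2, aCwL×2, acWL×2, acwL×2
AaCCwwLl×AaCcWwLL grid (16·16=256): AACCWwLL=8 AACCWwLl=8 AACCwwLL=8 AACCwwLl=8 AACcWwLL=8 AACcWwLl=8 AACcwwLL=8 AACcwwLl=8 AaCCWwLL=16 AaCCWwLl=16 AaCCwwLL=16 AaCCwwLl=16 AaCcWwLL=16 AaCcWwLl=16 AaCcwwLL=16 AaCcwwLl=16 aaCCWwLL=8 aaCCWwLl=8 aaCCwwLL=8 aaCCwwLl=8 aaCcWwLL=8 aaCcWwLl=8 aaCcwwLL=8 aaCcwwLl=8
AACCwwLl hits 8/256; gcd=8; 8÷8/256÷8 = 1/32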